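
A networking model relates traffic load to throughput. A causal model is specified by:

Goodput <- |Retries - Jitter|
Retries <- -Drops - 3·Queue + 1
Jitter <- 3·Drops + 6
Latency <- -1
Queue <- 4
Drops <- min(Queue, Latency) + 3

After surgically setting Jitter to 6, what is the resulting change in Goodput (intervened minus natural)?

-6

The intervention breaks the incoming arrows to Jitter: Jitter <- 3·Drops + 6 no longer applies, and Jitter = 6.
Drops = min(Queue, Latency) + 3  [with Queue=4, Latency=-1]  = 2
Retries = -Drops - 3·Queue + 1  [with Drops=2, Queue=4]  = -13
Goodput = |Retries - Jitter|  [with Retries=-13, Jitter=6]  = 19
Without intervention: Drops = min(Queue, Latency) + 3  [with Queue=4, Latency=-1]  = 2; Retries = -Drops - 3·Queue + 1  [with Drops=2, Queue=4]  = -13; Jitter = 3·Drops + 6  [with Drops=2]  = 12; Goodput = |Retries - Jitter|  [with Retries=-13, Jitter=12]  = 25.
Change = 19 − 25 = -6.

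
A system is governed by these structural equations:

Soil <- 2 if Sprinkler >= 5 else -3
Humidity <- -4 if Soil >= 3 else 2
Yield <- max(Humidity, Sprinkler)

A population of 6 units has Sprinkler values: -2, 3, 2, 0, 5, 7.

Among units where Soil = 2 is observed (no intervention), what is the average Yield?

Conditioning on Soil=2 selects the 2 unit(s) with Sprinkler ∈ {5, 7}. Their Yield values: 5, 7. Mean = 6.

6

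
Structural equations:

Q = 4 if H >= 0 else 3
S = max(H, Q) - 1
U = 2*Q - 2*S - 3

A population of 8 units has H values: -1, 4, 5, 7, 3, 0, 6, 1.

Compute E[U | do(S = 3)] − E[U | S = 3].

-0.25

Under do(S=3), S's equation is replaced by S=3 for every unit. Per-unit U: -3, -1, -1, -1, -1, -1, -1, -1. Mean = -1.25.
Conditioning on S=3 selects the 4 unit(s) with H ∈ {4, 3, 0, 1}. Their U values: -1, -1, -1, -1. Mean = -1.
Difference = -1.25 − (-1) = -0.25.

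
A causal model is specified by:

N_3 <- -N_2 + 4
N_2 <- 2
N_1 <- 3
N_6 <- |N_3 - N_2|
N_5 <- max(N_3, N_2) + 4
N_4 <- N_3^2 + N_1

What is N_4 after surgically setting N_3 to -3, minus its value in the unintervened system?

The intervention breaks the incoming arrows to N_3: N_3 <- -N_2 + 4 no longer applies, and N_3 = -3.
N_4 = N_3^2 + N_1  [with N_3=-3, N_1=3]  = 12
Without intervention: N_3 = -N_2 + 4  [with N_2=2]  = 2; N_4 = N_3^2 + N_1  [with N_3=2, N_1=3]  = 7.
Change = 12 − 7 = 5.

5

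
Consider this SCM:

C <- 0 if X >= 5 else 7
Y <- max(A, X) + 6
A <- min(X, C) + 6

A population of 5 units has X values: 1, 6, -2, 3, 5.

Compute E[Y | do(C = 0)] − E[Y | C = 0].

-0.4

Under do(C=0), C's equation is replaced by C=0 for every unit. Per-unit Y: 12, 12, 10, 12, 12. Mean = 11.6.
Conditioning on C=0 selects the 2 unit(s) with X ∈ {6, 5}. Their Y values: 12, 12. Mean = 12.
Difference = 11.6 − 12 = -0.4.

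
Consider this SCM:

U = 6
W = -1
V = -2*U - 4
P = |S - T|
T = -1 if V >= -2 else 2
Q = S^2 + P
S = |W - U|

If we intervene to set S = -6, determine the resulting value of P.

8

The intervention breaks the incoming arrows to S: S = |W - U| no longer applies, and S = -6.
V = -2*U - 4  [with U=6]  = -16
T = -1 if V >= -2 else 2  [with V=-16]  = 2
P = |S - T|  [with S=-6, T=2]  = 8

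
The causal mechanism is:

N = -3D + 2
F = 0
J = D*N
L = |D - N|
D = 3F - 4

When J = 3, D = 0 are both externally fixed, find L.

Setting J = 3, D = 0 by intervention discards those variables' equations.
N = -3D + 2  [with D=0]  = 2
L = |D - N|  [with D=0, N=2]  = 2

2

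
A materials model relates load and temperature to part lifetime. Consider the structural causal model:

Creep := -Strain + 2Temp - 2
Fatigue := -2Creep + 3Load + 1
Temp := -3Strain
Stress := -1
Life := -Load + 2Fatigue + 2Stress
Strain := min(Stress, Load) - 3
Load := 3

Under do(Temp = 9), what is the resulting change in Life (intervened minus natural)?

24

The intervention breaks the incoming arrows to Temp: Temp := -3Strain no longer applies, and Temp = 9.
Strain = min(Stress, Load) - 3  [with Stress=-1, Load=3]  = -4
Creep = -Strain + 2Temp - 2  [with Strain=-4, Temp=9]  = 20
Fatigue = -2Creep + 3Load + 1  [with Creep=20, Load=3]  = -30
Life = -Load + 2Fatigue + 2Stress  [with Load=3, Fatigue=-30, Stress=-1]  = -65
Without intervention: Strain = min(Stress, Load) - 3  [with Stress=-1, Load=3]  = -4; Temp = -3Strain  [with Strain=-4]  = 12; Creep = -Strain + 2Temp - 2  [with Strain=-4, Temp=12]  = 26; Fatigue = -2Creep + 3Load + 1  [with Creep=26, Load=3]  = -42; Life = -Load + 2Fatigue + 2Stress  [with Load=3, Fatigue=-42, Stress=-1]  = -89.
Change = -65 − (-89) = 24.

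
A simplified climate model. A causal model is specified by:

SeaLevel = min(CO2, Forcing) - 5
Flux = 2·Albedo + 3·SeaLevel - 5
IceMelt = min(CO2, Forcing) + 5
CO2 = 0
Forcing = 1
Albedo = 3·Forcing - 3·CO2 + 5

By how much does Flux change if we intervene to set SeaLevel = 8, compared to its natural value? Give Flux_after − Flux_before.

The intervention breaks the incoming arrows to SeaLevel: SeaLevel = min(CO2, Forcing) - 5 no longer applies, and SeaLevel = 8.
Albedo = 3·Forcing - 3·CO2 + 5  [with Forcing=1, CO2=0]  = 8
Flux = 2·Albedo + 3·SeaLevel - 5  [with Albedo=8, SeaLevel=8]  = 35
Without intervention: Albedo = 3·Forcing - 3·CO2 + 5  [with Forcing=1, CO2=0]  = 8; SeaLevel = min(CO2, Forcing) - 5  [with CO2=0, Forcing=1]  = -5; Flux = 2·Albedo + 3·SeaLevel - 5  [with Albedo=8, SeaLevel=-5]  = -4.
Change = 35 − (-4) = 39.

39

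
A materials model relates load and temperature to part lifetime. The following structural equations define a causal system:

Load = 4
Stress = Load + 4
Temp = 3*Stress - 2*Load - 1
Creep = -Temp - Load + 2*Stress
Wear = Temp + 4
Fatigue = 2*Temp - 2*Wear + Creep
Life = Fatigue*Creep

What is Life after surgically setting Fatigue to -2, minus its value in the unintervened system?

-27

Intervening sets Fatigue = -2 and removes its equation (Fatigue = 2*Temp - 2*Wear + Creep).
Stress = Load + 4  [with Load=4]  = 8
Temp = 3*Stress - 2*Load - 1  [with Stress=8, Load=4]  = 15
Creep = -Temp - Load + 2*Stress  [with Temp=15, Load=4, Stress=8]  = -3
Life = Fatigue*Creep  [with Fatigue=-2, Creep=-3]  = 6
Without intervention: Stress = Load + 4  [with Load=4]  = 8; Temp = 3*Stress - 2*Load - 1  [with Stress=8, Load=4]  = 15; Creep = -Temp - Load + 2*Stress  [with Temp=15, Load=4, Stress=8]  = -3; Wear = Temp + 4  [with Temp=15]  = 19; Fatigue = 2*Temp - 2*Wear + Creep  [with Temp=15, Wear=19, Creep=-3]  = -11; Life = Fatigue*Creep  [with Fatigue=-11, Creep=-3]  = 33.
Change = 6 − 33 = -27.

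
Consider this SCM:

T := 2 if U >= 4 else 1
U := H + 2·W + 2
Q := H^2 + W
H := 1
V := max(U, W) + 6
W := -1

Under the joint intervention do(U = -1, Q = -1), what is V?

5

The joint intervention fixes U = -1, Q = -1, removing each variable's own equation.
V = max(U, W) + 6  [with U=-1, W=-1]  = 5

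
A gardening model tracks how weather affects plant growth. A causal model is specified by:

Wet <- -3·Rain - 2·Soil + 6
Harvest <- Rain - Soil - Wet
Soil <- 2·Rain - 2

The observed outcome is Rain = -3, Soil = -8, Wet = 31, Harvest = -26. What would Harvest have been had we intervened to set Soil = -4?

Under do(Soil=-4), the mechanism Soil <- 2·Rain - 2 is discarded; Soil is fixed at -4.
Wet = -3·Rain - 2·Soil + 6  [with Rain=-3, Soil=-4]  = 23
Harvest = Rain - Soil - Wet  [with Rain=-3, Soil=-4, Wet=23]  = -22

-22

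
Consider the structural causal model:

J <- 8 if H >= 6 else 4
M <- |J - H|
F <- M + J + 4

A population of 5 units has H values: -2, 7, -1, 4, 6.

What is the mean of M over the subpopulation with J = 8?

E[M|J=8] averages over only the 2 units with J=8 (H = 7, 6): M = 1, 2, mean 1.5.

1.5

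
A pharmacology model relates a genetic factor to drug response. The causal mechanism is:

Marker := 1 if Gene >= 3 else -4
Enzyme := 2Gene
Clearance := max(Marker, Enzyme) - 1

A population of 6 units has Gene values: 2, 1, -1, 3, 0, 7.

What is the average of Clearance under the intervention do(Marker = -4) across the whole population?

3

Under do(Marker=-4), Marker's equation is replaced by Marker=-4 for every unit. Per-unit Clearance: 3, 1, -3, 5, -1, 13. Mean = 3.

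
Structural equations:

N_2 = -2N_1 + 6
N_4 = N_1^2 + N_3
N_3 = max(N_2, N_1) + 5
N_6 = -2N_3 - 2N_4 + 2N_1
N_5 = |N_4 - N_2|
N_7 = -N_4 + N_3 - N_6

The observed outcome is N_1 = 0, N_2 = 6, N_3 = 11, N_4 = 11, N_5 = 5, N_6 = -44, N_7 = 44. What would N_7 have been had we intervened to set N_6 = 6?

Intervening sets N_6 = 6 and removes its equation (N_6 = -2N_3 - 2N_4 + 2N_1).
N_2 = -2N_1 + 6  [with N_1=0]  = 6
N_3 = max(N_2, N_1) + 5  [with N_2=6, N_1=0]  = 11
N_4 = N_1^2 + N_3  [with N_1=0, N_3=11]  = 11
N_7 = -N_4 + N_3 - N_6  [with N_4=11, N_3=11, N_6=6]  = -6

-6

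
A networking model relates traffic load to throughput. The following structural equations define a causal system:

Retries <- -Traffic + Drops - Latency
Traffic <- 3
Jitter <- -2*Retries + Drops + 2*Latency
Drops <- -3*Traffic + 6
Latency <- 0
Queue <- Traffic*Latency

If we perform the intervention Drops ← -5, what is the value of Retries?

Intervening sets Drops = -5 and removes its equation (Drops <- -3*Traffic + 6).
Retries = -Traffic + Drops - Latency  [with Traffic=3, Drops=-5, Latency=0]  = -8

-8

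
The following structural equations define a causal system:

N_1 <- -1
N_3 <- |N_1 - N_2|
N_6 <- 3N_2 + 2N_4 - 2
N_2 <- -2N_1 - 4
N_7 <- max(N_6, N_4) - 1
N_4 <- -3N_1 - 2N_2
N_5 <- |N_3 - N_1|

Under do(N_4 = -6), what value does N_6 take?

Under do(N_4=-6), the mechanism N_4 <- -3N_1 - 2N_2 is discarded; N_4 is fixed at -6.
N_2 = -2N_1 - 4  [with N_1=-1]  = -2
N_6 = 3N_2 + 2N_4 - 2  [with N_2=-2, N_4=-6]  = -20

-20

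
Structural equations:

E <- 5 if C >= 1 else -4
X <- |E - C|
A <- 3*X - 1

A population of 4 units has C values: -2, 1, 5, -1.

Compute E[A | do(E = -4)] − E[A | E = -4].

Under do(E=-4), E's equation is replaced by E=-4 for every unit. Per-unit A: 5, 14, 26, 8. Mean = 13.25.
Observing E=-4 restricts to units where E's equation naturally yields -4: C ∈ {-2, -1}. In that subpopulation A = 5, 8, mean 6.5.
Difference = 13.25 − 6.5 = 6.75.

6.75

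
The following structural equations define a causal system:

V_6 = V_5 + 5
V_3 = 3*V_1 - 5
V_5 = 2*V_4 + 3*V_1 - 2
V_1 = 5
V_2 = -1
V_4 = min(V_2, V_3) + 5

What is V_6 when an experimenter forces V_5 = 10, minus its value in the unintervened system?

-11

The intervention breaks the incoming arrows to V_5: V_5 = 2*V_4 + 3*V_1 - 2 no longer applies, and V_5 = 10.
V_6 = V_5 + 5  [with V_5=10]  = 15
Without intervention: V_3 = 3*V_1 - 5  [with V_1=5]  = 10; V_4 = min(V_2, V_3) + 5  [with V_2=-1, V_3=10]  = 4; V_5 = 2*V_4 + 3*V_1 - 2  [with V_4=4, V_1=5]  = 21; V_6 = V_5 + 5  [with V_5=21]  = 26.
Change = 15 − 26 = -11.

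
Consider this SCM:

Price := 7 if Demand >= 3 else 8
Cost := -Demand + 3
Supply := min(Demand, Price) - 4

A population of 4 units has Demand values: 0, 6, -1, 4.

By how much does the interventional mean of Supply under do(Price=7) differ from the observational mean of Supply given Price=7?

The intervention sets Price=7 in all 4 units regardless of Demand. Recomputing Supply per unit gives -4, 2, -5, 0; average -1.75.
Observing Price=7 restricts to units where Price's equation naturally yields 7: Demand ∈ {6, 4}. In that subpopulation Supply = 2, 0, mean 1.
Difference = -1.75 − 1 = -2.75.

-2.75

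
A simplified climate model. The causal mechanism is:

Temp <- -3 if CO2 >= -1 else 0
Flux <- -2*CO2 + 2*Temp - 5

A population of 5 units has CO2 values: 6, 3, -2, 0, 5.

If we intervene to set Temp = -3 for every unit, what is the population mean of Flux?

-15.8

Every unit gets Temp=-3 under the intervention. Flux values become -23, -17, -7, -11, -21; E[Flux|do(Temp=-3)] = -15.8.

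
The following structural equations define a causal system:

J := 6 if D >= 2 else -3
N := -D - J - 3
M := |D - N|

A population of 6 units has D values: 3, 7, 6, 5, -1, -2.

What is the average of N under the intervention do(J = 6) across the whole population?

-12

Every unit gets J=6 under the intervention. N values become -12, -16, -15, -14, -8, -7; E[N|do(J=6)] = -12.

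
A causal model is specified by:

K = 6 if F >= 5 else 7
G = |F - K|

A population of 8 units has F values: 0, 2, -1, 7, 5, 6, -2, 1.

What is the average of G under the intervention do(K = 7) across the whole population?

The intervention sets K=7 in all 8 units regardless of F. Recomputing G per unit gives 7, 5, 8, 0, 2, 1, 9, 6; average 4.75.

4.75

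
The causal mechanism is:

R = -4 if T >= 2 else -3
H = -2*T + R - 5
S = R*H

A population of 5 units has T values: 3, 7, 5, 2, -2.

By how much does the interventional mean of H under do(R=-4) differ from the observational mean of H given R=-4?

do(R=-4) breaks R's dependence on T. With R=-4 fixed, H across the units is -15, -23, -19, -13, -5, mean -15.
Conditioning on R=-4 selects the 4 unit(s) with T ∈ {3, 7, 5, 2}. Their H values: -15, -23, -19, -13. Mean = -17.5.
Difference = -15 − (-17.5) = 2.5.

2.5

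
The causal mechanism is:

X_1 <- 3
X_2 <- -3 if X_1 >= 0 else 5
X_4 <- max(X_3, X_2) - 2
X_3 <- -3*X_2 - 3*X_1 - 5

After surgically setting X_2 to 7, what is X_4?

5

Under do(X_2=7), the mechanism X_2 <- -3 if X_1 >= 0 else 5 is discarded; X_2 is fixed at 7.
X_3 = -3*X_2 - 3*X_1 - 5  [with X_2=7, X_1=3]  = -35
X_4 = max(X_3, X_2) - 2  [with X_3=-35, X_2=7]  = 5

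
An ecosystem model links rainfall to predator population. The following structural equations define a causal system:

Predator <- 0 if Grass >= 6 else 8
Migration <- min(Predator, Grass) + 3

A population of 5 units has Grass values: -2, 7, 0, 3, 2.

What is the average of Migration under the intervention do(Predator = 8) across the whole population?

Under do(Predator=8), Predator's equation is replaced by Predator=8 for every unit. Per-unit Migration: 1, 10, 3, 6, 5. Mean = 5.

5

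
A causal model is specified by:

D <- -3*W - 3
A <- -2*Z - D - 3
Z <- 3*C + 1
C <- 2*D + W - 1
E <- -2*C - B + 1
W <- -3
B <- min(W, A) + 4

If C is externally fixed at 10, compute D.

6

Under do(C=10), the mechanism C <- 2*D + W - 1 is discarded; C is fixed at 10.
Since D is not a descendant of the intervened variable, it is unaffected.
D = -3*W - 3  [with W=-3]  = 6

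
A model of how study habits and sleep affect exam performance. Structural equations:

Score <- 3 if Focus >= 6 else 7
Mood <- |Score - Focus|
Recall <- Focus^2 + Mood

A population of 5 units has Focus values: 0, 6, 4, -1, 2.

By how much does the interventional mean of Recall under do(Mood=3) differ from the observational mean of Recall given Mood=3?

-14.6

The intervention sets Mood=3 in all 5 units regardless of Focus. Recomputing Recall per unit gives 3, 39, 19, 4, 7; average 14.4.
E[Recall|Mood=3] averages over only the 2 units with Mood=3 (Focus = 6, 4): Recall = 39, 19, mean 29.
Difference = 14.4 − 29 = -14.6.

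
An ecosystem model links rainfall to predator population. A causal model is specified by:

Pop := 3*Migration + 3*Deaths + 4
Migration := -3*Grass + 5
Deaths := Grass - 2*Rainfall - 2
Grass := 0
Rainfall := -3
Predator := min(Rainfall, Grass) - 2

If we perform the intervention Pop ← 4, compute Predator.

-5

do(Pop=4) replaces the equation Pop := 3*Migration + 3*Deaths + 4 with the constant Pop = 4.
Predator is not downstream of the intervention, so its value is determined by the original equations.
Predator = min(Rainfall, Grass) - 2  [with Rainfall=-3, Grass=0]  = -5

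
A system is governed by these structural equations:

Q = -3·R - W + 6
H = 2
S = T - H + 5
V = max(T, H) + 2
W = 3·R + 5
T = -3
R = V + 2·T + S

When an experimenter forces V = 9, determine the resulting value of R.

3

Intervening sets V = 9 and removes its equation (V = max(T, H) + 2).
S = T - H + 5  [with T=-3, H=2]  = 0
R = V + 2·T + S  [with V=9, T=-3, S=0]  = 3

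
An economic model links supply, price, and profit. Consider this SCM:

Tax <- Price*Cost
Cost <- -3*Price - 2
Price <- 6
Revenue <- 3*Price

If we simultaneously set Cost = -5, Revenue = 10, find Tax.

Setting Cost = -5, Revenue = 10 by intervention discards those variables' equations.
Tax = Price*Cost  [with Price=6, Cost=-5]  = -30

-30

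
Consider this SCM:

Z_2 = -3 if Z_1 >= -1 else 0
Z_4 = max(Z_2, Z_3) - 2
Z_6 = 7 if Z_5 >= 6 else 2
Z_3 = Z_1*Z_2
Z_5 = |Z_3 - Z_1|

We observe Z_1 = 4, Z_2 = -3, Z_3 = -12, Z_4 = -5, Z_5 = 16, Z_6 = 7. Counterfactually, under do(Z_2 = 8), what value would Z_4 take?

30

Under do(Z_2=8), the mechanism Z_2 = -3 if Z_1 >= -1 else 0 is discarded; Z_2 is fixed at 8.
Z_3 = Z_1*Z_2  [with Z_1=4, Z_2=8]  = 32
Z_4 = max(Z_2, Z_3) - 2  [with Z_2=8, Z_3=32]  = 30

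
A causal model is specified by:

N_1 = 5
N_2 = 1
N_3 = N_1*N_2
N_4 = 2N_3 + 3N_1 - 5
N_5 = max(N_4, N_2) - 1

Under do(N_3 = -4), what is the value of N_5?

do(N_3=-4) replaces the equation N_3 = N_1*N_2 with the constant N_3 = -4.
N_4 = 2N_3 + 3N_1 - 5  [with N_3=-4, N_1=5]  = 2
N_5 = max(N_4, N_2) - 1  [with N_4=2, N_2=1]  = 1

1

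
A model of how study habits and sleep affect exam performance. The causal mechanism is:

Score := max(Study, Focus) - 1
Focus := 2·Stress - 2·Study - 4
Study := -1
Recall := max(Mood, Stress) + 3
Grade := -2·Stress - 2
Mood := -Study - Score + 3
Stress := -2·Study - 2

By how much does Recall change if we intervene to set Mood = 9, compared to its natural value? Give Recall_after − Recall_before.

The intervention breaks the incoming arrows to Mood: Mood := -Study - Score + 3 no longer applies, and Mood = 9.
Stress = -2·Study - 2  [with Study=-1]  = 0
Recall = max(Mood, Stress) + 3  [with Mood=9, Stress=0]  = 12
Without intervention: Stress = -2·Study - 2  [with Study=-1]  = 0; Focus = 2·Stress - 2·Study - 4  [with Stress=0, Study=-1]  = -2; Score = max(Study, Focus) - 1  [with Study=-1, Focus=-2]  = -2; Mood = -Study - Score + 3  [with Study=-1, Score=-2]  = 6; Recall = max(Mood, Stress) + 3  [with Mood=6, Stress=0]  = 9.
Change = 12 − 9 = 3.

3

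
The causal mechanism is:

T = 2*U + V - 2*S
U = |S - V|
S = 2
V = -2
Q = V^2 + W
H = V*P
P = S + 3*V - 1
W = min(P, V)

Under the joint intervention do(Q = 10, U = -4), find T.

-14

Under do(Q = 10, U = -4), each intervened variable's structural equation is replaced by its fixed value.
T = 2*U + V - 2*S  [with U=-4, V=-2, S=2]  = -14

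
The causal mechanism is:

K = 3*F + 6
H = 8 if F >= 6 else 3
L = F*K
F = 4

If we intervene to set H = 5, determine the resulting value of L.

72

Under do(H=5), the mechanism H = 8 if F >= 6 else 3 is discarded; H is fixed at 5.
Since L is not a descendant of the intervened variable, it is unaffected.
K = 3*F + 6  [with F=4]  = 18
L = F*K  [with F=4, K=18]  = 72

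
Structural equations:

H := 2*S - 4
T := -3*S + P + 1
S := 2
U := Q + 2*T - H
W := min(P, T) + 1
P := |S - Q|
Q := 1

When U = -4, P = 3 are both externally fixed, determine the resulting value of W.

-1

Under do(U = -4, P = 3), each intervened variable's structural equation is replaced by its fixed value.
T = -3*S + P + 1  [with S=2, P=3]  = -2
W = min(P, T) + 1  [with P=3, T=-2]  = -1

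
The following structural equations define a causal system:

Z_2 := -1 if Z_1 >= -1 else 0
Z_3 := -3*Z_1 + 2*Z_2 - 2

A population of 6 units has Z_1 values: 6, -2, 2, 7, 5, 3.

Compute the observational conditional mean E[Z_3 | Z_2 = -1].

Conditioning on Z_2=-1 selects the 5 unit(s) with Z_1 ∈ {6, 2, 7, 5, 3}. Their Z_3 values: -22, -10, -25, -19, -13. Mean = -17.8.

-17.8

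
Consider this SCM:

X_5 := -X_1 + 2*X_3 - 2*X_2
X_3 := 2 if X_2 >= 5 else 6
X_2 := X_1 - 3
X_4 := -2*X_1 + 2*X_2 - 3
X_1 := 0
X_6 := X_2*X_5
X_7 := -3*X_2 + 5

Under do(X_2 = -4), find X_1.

Under do(X_2=-4), the mechanism X_2 := X_1 - 3 is discarded; X_2 is fixed at -4.
X_1 is not downstream of the intervention, so its value is determined by the original equations.

0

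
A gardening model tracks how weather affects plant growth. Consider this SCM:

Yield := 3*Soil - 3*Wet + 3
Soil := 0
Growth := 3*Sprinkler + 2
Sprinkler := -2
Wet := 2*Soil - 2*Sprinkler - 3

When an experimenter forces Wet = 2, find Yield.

-3

do(Wet=2) replaces the equation Wet := 2*Soil - 2*Sprinkler - 3 with the constant Wet = 2.
Yield = 3*Soil - 3*Wet + 3  [with Soil=0, Wet=2]  = -3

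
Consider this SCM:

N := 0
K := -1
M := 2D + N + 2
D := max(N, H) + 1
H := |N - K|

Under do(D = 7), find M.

16

Intervening sets D = 7 and removes its equation (D := max(N, H) + 1).
M = 2D + N + 2  [with D=7, N=0]  = 16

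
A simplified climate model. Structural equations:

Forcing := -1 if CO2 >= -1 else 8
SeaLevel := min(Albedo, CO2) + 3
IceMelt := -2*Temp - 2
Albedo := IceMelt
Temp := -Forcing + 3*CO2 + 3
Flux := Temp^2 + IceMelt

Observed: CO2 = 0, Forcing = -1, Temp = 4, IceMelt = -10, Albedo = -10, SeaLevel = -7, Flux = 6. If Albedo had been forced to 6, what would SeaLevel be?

The intervention breaks the incoming arrows to Albedo: Albedo := IceMelt no longer applies, and Albedo = 6.
SeaLevel = min(Albedo, CO2) + 3  [with Albedo=6, CO2=0]  = 3

3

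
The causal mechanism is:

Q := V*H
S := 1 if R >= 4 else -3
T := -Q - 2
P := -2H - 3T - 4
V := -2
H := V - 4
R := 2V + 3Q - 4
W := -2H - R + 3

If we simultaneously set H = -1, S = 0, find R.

-2

The joint intervention fixes H = -1, S = 0, removing each variable's own equation.
Q = V*H  [with V=-2, H=-1]  = 2
R = 2V + 3Q - 4  [with V=-2, Q=2]  = -2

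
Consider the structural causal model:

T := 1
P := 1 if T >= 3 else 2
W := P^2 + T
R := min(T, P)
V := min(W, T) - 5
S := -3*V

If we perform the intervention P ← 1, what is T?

Under do(P=1), the mechanism P := 1 if T >= 3 else 2 is discarded; P is fixed at 1.
T is not downstream of the intervention, so its value is determined by the original equations.

1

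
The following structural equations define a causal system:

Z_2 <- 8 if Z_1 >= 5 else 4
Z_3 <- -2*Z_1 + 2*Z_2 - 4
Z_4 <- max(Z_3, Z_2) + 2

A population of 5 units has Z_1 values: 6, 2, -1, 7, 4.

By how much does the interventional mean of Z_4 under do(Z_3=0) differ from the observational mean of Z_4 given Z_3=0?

-0.4

do(Z_3=0) breaks Z_3's dependence on Z_1. With Z_3=0 fixed, Z_4 across the units is 10, 6, 6, 10, 6, mean 7.6.
E[Z_4|Z_3=0] averages over only the 2 units with Z_3=0 (Z_1 = 6, 2): Z_4 = 10, 6, mean 8.
Difference = 7.6 − 8 = -0.4.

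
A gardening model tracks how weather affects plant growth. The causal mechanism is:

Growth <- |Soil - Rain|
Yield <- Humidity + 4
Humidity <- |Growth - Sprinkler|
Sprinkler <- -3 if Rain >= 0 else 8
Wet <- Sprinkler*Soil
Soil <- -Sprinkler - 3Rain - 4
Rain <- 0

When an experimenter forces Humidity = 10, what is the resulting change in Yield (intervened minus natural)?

6

Intervening sets Humidity = 10 and removes its equation (Humidity <- |Growth - Sprinkler|).
Yield = Humidity + 4  [with Humidity=10]  = 14
Without intervention: Sprinkler = -3 if Rain >= 0 else 8  [with Rain=0]  = -3; Soil = -Sprinkler - 3Rain - 4  [with Sprinkler=-3, Rain=0]  = -1; Growth = |Soil - Rain|  [with Soil=-1, Rain=0]  = 1; Humidity = |Growth - Sprinkler|  [with Growth=1, Sprinkler=-3]  = 4; Yield = Humidity + 4  [with Humidity=4]  = 8.
Change = 14 − 8 = 6.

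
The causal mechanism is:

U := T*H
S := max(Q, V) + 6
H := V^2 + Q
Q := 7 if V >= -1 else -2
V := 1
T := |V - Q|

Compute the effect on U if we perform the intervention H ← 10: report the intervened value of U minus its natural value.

Intervening sets H = 10 and removes its equation (H := V^2 + Q).
Q = 7 if V >= -1 else -2  [with V=1]  = 7
T = |V - Q|  [with V=1, Q=7]  = 6
U = T*H  [with T=6, H=10]  = 60
Without intervention: Q = 7 if V >= -1 else -2  [with V=1]  = 7; T = |V - Q|  [with V=1, Q=7]  = 6; H = V^2 + Q  [with V=1, Q=7]  = 8; U = T*H  [with T=6, H=8]  = 48.
Change = 60 − 48 = 12.

12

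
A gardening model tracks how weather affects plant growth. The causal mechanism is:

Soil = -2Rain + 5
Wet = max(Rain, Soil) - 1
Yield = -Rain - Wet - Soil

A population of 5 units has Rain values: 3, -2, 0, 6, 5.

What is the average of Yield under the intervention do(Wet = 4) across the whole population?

do(Wet=4) breaks Wet's dependence on Rain. With Wet=4 fixed, Yield across the units is -6, -11, -9, -3, -4, mean -6.6.

-6.6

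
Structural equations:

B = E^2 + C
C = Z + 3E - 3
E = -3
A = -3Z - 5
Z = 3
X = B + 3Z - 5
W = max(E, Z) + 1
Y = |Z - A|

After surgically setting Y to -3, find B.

0

The intervention breaks the incoming arrows to Y: Y = |Z - A| no longer applies, and Y = -3.
Since B is not a descendant of the intervened variable, it is unaffected.
C = Z + 3E - 3  [with Z=3, E=-3]  = -9
B = E^2 + C  [with E=-3, C=-9]  = 0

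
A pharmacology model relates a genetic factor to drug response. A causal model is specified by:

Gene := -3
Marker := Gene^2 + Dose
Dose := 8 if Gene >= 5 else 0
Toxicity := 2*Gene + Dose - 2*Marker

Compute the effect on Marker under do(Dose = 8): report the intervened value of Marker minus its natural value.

The intervention breaks the incoming arrows to Dose: Dose := 8 if Gene >= 5 else 0 no longer applies, and Dose = 8.
Marker = Gene^2 + Dose  [with Gene=-3, Dose=8]  = 17
Without intervention: Dose = 8 if Gene >= 5 else 0  [with Gene=-3]  = 0; Marker = Gene^2 + Dose  [with Gene=-3, Dose=0]  = 9.
Change = 17 − 9 = 8.

8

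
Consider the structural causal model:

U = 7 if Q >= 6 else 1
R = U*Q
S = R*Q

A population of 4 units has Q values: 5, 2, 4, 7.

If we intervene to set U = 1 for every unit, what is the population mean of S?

23.5

do(U=1) breaks U's dependence on Q. With U=1 fixed, S across the units is 25, 4, 16, 49, mean 23.5.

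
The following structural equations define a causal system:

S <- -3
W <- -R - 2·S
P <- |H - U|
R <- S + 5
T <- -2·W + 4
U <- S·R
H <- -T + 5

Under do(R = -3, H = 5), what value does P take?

4

Setting R = -3, H = 5 by intervention discards those variables' equations.
U = S·R  [with S=-3, R=-3]  = 9
P = |H - U|  [with H=5, U=9]  = 4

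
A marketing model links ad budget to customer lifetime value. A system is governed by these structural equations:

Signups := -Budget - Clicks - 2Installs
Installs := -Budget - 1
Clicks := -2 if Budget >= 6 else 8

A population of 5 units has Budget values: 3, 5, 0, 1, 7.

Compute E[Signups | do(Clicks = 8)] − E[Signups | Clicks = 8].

Every unit gets Clicks=8 under the intervention. Signups values become -3, -1, -6, -5, 1; E[Signups|do(Clicks=8)] = -2.8.
Conditioning on Clicks=8 selects the 4 unit(s) with Budget ∈ {3, 5, 0, 1}. Their Signups values: -3, -1, -6, -5. Mean = -3.75.
Difference = -2.8 − (-3.75) = 0.95.

0.95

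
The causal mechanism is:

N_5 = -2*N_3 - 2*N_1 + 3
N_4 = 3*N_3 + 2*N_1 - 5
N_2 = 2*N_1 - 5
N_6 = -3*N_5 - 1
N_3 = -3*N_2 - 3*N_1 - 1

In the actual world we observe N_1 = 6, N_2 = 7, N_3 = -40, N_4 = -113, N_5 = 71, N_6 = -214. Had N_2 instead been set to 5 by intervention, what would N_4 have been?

-95

Under do(N_2=5), the mechanism N_2 = 2*N_1 - 5 is discarded; N_2 is fixed at 5.
N_3 = -3*N_2 - 3*N_1 - 1  [with N_2=5, N_1=6]  = -34
N_4 = 3*N_3 + 2*N_1 - 5  [with N_3=-34, N_1=6]  = -95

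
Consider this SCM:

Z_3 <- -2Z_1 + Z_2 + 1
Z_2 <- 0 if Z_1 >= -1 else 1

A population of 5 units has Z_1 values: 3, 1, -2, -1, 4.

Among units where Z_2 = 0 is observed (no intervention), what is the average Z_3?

-2.5

E[Z_3|Z_2=0] averages over only the 4 units with Z_2=0 (Z_1 = 3, 1, -1, 4): Z_3 = -5, -1, 3, -7, mean -2.5.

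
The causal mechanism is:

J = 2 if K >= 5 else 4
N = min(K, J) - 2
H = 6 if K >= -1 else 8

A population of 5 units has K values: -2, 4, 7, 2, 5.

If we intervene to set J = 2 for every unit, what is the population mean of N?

do(J=2) breaks J's dependence on K. With J=2 fixed, N across the units is -4, 0, 0, 0, 0, mean -0.8.

-0.8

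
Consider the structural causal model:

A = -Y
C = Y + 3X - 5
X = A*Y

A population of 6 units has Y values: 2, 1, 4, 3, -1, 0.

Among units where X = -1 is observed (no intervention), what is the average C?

-8

Conditioning on X=-1 selects the 2 unit(s) with Y ∈ {1, -1}. Their C values: -7, -9. Mean = -8.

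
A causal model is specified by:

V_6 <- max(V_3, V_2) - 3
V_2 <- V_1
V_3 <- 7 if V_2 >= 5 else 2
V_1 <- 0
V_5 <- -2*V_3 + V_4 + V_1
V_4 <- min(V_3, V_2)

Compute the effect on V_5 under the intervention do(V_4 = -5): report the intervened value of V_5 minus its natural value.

-5

Intervening sets V_4 = -5 and removes its equation (V_4 <- min(V_3, V_2)).
V_2 = V_1  [with V_1=0]  = 0
V_3 = 7 if V_2 >= 5 else 2  [with V_2=0]  = 2
V_5 = -2*V_3 + V_4 + V_1  [with V_3=2, V_4=-5, V_1=0]  = -9
Without intervention: V_2 = V_1  [with V_1=0]  = 0; V_3 = 7 if V_2 >= 5 else 2  [with V_2=0]  = 2; V_4 = min(V_3, V_2)  [with V_3=2, V_2=0]  = 0; V_5 = -2*V_3 + V_4 + V_1  [with V_3=2, V_4=0, V_1=0]  = -4.
Change = -9 − (-4) = -5.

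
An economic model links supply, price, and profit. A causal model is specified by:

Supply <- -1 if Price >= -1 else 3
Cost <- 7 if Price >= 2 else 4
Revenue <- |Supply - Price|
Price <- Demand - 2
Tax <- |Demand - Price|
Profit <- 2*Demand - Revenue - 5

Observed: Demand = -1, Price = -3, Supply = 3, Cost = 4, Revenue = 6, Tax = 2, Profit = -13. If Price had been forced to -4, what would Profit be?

Under do(Price=-4), the mechanism Price <- Demand - 2 is discarded; Price is fixed at -4.
Supply = -1 if Price >= -1 else 3  [with Price=-4]  = 3
Revenue = |Supply - Price|  [with Supply=3, Price=-4]  = 7
Profit = 2*Demand - Revenue - 5  [with Demand=-1, Revenue=7]  = -14

-14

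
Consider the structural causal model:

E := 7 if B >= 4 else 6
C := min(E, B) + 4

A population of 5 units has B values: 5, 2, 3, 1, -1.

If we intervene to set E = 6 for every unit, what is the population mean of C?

The intervention sets E=6 in all 5 units regardless of B. Recomputing C per unit gives 9, 6, 7, 5, 3; average 6.

6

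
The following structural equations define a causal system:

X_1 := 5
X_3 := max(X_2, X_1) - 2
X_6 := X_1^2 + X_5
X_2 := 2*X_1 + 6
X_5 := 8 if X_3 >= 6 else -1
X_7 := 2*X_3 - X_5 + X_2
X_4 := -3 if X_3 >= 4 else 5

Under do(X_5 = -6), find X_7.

Under do(X_5=-6), the mechanism X_5 := 8 if X_3 >= 6 else -1 is discarded; X_5 is fixed at -6.
X_2 = 2*X_1 + 6  [with X_1=5]  = 16
X_3 = max(X_2, X_1) - 2  [with X_2=16, X_1=5]  = 14
X_7 = 2*X_3 - X_5 + X_2  [with X_3=14, X_5=-6, X_2=16]  = 50

50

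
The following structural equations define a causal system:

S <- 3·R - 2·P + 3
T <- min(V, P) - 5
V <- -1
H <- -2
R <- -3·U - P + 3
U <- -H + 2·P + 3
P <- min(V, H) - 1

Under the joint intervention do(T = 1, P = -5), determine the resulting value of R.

23

The joint intervention fixes T = 1, P = -5, removing each variable's own equation.
U = -H + 2·P + 3  [with H=-2, P=-5]  = -5
R = -3·U - P + 3  [with U=-5, P=-5]  = 23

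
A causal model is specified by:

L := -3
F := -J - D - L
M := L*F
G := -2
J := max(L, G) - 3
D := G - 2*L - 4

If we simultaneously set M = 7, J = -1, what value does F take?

Under do(M = 7, J = -1), each intervened variable's structural equation is replaced by its fixed value.
D = G - 2*L - 4  [with G=-2, L=-3]  = 0
F = -J - D - L  [with J=-1, D=0, L=-3]  = 4

4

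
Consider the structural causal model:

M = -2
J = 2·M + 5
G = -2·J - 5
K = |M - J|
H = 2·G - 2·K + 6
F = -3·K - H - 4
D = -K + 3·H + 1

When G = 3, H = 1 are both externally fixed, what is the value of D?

Under do(G = 3, H = 1), each intervened variable's structural equation is replaced by its fixed value.
J = 2·M + 5  [with M=-2]  = 1
K = |M - J|  [with M=-2, J=1]  = 3
D = -K + 3·H + 1  [with K=3, H=1]  = 1

1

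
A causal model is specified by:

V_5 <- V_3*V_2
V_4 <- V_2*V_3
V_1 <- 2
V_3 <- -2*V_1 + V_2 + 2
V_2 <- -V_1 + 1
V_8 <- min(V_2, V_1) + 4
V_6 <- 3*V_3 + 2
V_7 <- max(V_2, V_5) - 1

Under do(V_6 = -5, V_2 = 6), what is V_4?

24

Under do(V_6 = -5, V_2 = 6), each intervened variable's structural equation is replaced by its fixed value.
V_3 = -2*V_1 + V_2 + 2  [with V_1=2, V_2=6]  = 4
V_4 = V_2*V_3  [with V_2=6, V_3=4]  = 24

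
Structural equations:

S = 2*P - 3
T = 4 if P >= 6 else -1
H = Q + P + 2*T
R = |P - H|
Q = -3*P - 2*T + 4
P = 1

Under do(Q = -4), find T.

Under do(Q=-4), the mechanism Q = -3*P - 2*T + 4 is discarded; Q is fixed at -4.
Since T is not a descendant of the intervened variable, it is unaffected.
T = 4 if P >= 6 else -1  [with P=1]  = -1

-1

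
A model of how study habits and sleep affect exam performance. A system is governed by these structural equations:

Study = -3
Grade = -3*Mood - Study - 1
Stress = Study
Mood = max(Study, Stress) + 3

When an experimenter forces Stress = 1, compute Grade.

-10

Under do(Stress=1), the mechanism Stress = Study is discarded; Stress is fixed at 1.
Mood = max(Study, Stress) + 3  [with Study=-3, Stress=1]  = 4
Grade = -3*Mood - Study - 1  [with Mood=4, Study=-3]  = -10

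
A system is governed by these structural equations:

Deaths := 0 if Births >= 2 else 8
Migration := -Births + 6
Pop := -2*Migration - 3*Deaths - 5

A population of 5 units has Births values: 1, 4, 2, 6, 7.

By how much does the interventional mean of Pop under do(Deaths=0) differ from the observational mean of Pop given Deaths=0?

-1.5

The intervention sets Deaths=0 in all 5 units regardless of Births. Recomputing Pop per unit gives -15, -9, -13, -5, -3; average -9.
Observing Deaths=0 restricts to units where Deaths's equation naturally yields 0: Births ∈ {4, 2, 6, 7}. In that subpopulation Pop = -9, -13, -5, -3, mean -7.5.
Difference = -9 − (-7.5) = -1.5.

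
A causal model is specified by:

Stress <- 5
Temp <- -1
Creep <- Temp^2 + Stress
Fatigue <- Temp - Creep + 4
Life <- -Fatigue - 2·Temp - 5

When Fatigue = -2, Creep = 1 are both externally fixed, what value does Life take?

The joint intervention fixes Fatigue = -2, Creep = 1, removing each variable's own equation.
Life = -Fatigue - 2·Temp - 5  [with Fatigue=-2, Temp=-1]  = -1

-1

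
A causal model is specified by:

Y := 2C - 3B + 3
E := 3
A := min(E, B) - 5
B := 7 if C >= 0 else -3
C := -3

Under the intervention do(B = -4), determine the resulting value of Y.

9

do(B=-4) replaces the equation B := 7 if C >= 0 else -3 with the constant B = -4.
Y = 2C - 3B + 3  [with C=-3, B=-4]  = 9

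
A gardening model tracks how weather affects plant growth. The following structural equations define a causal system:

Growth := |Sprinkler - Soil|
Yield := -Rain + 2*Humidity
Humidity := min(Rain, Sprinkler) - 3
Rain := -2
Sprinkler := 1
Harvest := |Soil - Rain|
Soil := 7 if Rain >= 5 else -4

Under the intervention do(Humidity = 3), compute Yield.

8

The intervention breaks the incoming arrows to Humidity: Humidity := min(Rain, Sprinkler) - 3 no longer applies, and Humidity = 3.
Yield = -Rain + 2*Humidity  [with Rain=-2, Humidity=3]  = 8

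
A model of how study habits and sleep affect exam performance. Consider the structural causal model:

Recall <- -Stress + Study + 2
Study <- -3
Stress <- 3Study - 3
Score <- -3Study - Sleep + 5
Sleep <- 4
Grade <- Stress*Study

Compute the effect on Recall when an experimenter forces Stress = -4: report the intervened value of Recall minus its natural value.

-8

do(Stress=-4) replaces the equation Stress <- 3Study - 3 with the constant Stress = -4.
Recall = -Stress + Study + 2  [with Stress=-4, Study=-3]  = 3
Without intervention: Stress = 3Study - 3  [with Study=-3]  = -12; Recall = -Stress + Study + 2  [with Stress=-12, Study=-3]  = 11.
Change = 3 − 11 = -8.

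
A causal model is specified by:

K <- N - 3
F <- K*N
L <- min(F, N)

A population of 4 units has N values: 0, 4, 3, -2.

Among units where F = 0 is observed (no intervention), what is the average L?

0

Conditioning on F=0 selects the 2 unit(s) with N ∈ {0, 3}. Their L values: 0, 0. Mean = 0.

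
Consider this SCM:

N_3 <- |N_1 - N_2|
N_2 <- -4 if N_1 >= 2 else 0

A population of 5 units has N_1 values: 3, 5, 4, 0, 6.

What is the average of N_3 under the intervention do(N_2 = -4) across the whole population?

7.6

Under do(N_2=-4), N_2's equation is replaced by N_2=-4 for every unit. Per-unit N_3: 7, 9, 8, 4, 10. Mean = 7.6.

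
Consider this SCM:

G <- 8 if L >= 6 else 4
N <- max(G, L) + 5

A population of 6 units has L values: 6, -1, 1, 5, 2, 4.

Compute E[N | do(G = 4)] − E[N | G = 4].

0.3

Under do(G=4), G's equation is replaced by G=4 for every unit. Per-unit N: 11, 9, 9, 10, 9, 9. Mean = 9.5.
Observing G=4 restricts to units where G's equation naturally yields 4: L ∈ {-1, 1, 5, 2, 4}. In that subpopulation N = 9, 9, 10, 9, 9, mean 9.2.
Difference = 9.5 − 9.2 = 0.3.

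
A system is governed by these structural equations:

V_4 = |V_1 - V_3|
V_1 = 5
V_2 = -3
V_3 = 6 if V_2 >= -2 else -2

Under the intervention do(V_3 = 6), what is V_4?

The intervention breaks the incoming arrows to V_3: V_3 = 6 if V_2 >= -2 else -2 no longer applies, and V_3 = 6.
V_4 = |V_1 - V_3|  [with V_1=5, V_3=6]  = 1

1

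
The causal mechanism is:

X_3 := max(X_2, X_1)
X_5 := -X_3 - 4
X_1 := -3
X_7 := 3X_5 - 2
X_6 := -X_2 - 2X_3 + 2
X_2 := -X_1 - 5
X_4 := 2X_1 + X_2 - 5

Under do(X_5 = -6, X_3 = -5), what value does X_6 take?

14

The joint intervention fixes X_5 = -6, X_3 = -5, removing each variable's own equation.
X_2 = -X_1 - 5  [with X_1=-3]  = -2
X_6 = -X_2 - 2X_3 + 2  [with X_2=-2, X_3=-5]  = 14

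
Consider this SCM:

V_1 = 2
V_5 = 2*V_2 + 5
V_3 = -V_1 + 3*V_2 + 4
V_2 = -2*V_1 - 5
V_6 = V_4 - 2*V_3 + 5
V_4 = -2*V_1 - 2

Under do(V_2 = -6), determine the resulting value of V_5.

-7

do(V_2=-6) replaces the equation V_2 = -2*V_1 - 5 with the constant V_2 = -6.
V_5 = 2*V_2 + 5  [with V_2=-6]  = -7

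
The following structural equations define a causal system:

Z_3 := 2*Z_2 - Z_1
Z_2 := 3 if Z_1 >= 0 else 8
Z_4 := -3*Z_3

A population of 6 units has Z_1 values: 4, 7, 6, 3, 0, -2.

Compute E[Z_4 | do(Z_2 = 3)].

-9

Every unit gets Z_2=3 under the intervention. Z_4 values become -6, 3, 0, -9, -18, -24; E[Z_4|do(Z_2=3)] = -9.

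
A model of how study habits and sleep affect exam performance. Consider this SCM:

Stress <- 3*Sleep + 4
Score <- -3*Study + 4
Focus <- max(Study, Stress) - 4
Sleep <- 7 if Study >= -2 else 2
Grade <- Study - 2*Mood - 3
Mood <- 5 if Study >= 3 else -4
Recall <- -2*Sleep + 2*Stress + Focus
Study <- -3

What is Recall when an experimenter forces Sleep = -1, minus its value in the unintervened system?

Under do(Sleep=-1), the mechanism Sleep <- 7 if Study >= -2 else 2 is discarded; Sleep is fixed at -1.
Stress = 3*Sleep + 4  [with Sleep=-1]  = 1
Focus = max(Study, Stress) - 4  [with Study=-3, Stress=1]  = -3
Recall = -2*Sleep + 2*Stress + Focus  [with Sleep=-1, Stress=1, Focus=-3]  = 1
Without intervention: Sleep = 7 if Study >= -2 else 2  [with Study=-3]  = 2; Stress = 3*Sleep + 4  [with Sleep=2]  = 10; Focus = max(Study, Stress) - 4  [with Study=-3, Stress=10]  = 6; Recall = -2*Sleep + 2*Stress + Focus  [with Sleep=2, Stress=10, Focus=6]  = 22.
Change = 1 − 22 = -21.

-21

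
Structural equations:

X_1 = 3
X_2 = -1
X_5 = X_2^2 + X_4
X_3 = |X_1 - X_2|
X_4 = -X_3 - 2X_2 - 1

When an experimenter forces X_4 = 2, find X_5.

Intervening sets X_4 = 2 and removes its equation (X_4 = -X_3 - 2X_2 - 1).
X_5 = X_2^2 + X_4  [with X_2=-1, X_4=2]  = 3

3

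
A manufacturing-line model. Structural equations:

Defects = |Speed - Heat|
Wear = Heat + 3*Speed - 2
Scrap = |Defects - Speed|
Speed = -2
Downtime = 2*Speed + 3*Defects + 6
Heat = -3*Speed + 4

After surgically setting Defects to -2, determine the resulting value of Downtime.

-4

Under do(Defects=-2), the mechanism Defects = |Speed - Heat| is discarded; Defects is fixed at -2.
Downtime = 2*Speed + 3*Defects + 6  [with Speed=-2, Defects=-2]  = -4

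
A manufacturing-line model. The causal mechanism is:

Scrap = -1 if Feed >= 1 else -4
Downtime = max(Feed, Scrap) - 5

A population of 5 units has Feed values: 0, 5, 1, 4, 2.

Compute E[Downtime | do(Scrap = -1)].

-2.6

do(Scrap=-1) breaks Scrap's dependence on Feed. With Scrap=-1 fixed, Downtime across the units is -5, 0, -4, -1, -3, mean -2.6.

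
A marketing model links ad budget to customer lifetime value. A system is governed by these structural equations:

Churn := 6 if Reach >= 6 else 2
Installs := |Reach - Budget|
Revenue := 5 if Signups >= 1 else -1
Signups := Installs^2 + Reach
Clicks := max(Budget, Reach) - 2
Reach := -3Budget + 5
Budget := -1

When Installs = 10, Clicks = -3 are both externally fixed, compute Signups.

108

The joint intervention fixes Installs = 10, Clicks = -3, removing each variable's own equation.
Reach = -3Budget + 5  [with Budget=-1]  = 8
Signups = Installs^2 + Reach  [with Installs=10, Reach=8]  = 108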